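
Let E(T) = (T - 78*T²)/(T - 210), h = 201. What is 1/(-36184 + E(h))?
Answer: 3/941807 ≈ 3.1854e-6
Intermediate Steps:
E(T) = (T - 78*T²)/(-210 + T)
1/(-36184 + E(h)) = 1/(-36184 + 201*(1 - 78*201)/(-210 + 201)) = 1/(-36184 + 201*(1 - 15678)/(-9)) = 1/(-36184 + 201*(-⅑)*(-15677)) = 1/(-36184 + 1050359/3) = 1/(941807/3) = 3/941807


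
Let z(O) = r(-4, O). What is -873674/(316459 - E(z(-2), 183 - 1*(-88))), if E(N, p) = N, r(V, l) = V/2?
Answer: -873674/316461 ≈ -2.7608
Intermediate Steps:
r(V, l) = V/2 (r(V, l) = V*(½) = V/2)
z(O) = -2 (z(O) = (½)*(-4) = -2)
-873674/(316459 - E(z(-2), 183 - 1*(-88))) = -873674/(316459 - 1*(-2)) = -873674/(316459 + 2) = -873674/316461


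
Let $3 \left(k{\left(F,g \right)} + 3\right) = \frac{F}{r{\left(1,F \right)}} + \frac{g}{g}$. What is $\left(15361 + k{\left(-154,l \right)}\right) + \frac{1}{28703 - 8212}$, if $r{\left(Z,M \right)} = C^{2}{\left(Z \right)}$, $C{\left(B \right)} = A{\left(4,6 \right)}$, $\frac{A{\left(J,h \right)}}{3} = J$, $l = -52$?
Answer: $\frac{67975265809}{4426056} \approx 15358.0$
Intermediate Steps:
$A{\left(J,h \right)} = 3 J$
$C{\left(B \right)} = 12$ ($C{\left(B \right)} = 3 \cdot 4 = 12$)
$r{\left(Z,M \right)} = 144$ ($r{\left(Z,M \right)} = 12^{2} = 144$)
$k{\left(F,g \right)} = - \frac{8}{3} + \frac{F}{432}$ ($k{\left(F,g \right)} = -3 + \frac{\frac{F}{144} + \frac{g}{g}}{3} = -3 + \frac{F \frac{1}{144} + 1}{3} = -3 + \frac{\frac{F}{144} + 1}{3} = -3 + \frac{1 + \frac{F}{144}}{3} = -3 + \left(\frac{1}{3} + \frac{F}{432}\right) = - \frac{8}{3} + \frac{F}{432}$)
$\left(15361 + k{\left(-154,l \right)}\right) + \frac{1}{28703 - 8212} = \left(15361 + \left(- \frac{8}{3} + \frac{1}{432} \left(-154\right)\right)\right) + \frac{1}{28703 - 8212} = \left(15361 - \frac{653}{216}\right) + \frac{1}{20491} = \frac{3317323}{216} + \frac{1}{20491} = \frac{67975265809}{4426056}$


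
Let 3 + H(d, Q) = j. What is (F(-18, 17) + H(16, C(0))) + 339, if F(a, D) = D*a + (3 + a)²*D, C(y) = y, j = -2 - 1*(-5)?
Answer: 3858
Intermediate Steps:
j = 3 (j = -2 + 5 = 3)
H(d, Q) = 0 (H(d, Q) = -3 + 3 = 0)
F(a, D) = D*a + D*(3 + a)²
(F(-18, 17) + H(16, C(0))) + 339 = (17*(-18 + (3 - 18)²) + 0) + 339 = (17*(-18 + (-15)²) + 0) + 339 = (17*(-18 + 225) + 0) + 339 = (17*207 + 0) + 339 = (3519 + 0) + 339 = 3519 + 339 = 3858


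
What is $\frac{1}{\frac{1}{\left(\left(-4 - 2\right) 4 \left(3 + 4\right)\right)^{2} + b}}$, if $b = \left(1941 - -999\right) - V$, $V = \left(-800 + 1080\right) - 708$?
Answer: $31592$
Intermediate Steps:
$V = -428$ ($V = 280 - 708 = -428$)
$b = 3368$ ($b = \left(1941 - -999\right) - -428 = \left(1941 + 999\right) + 428 = 2940 + 428 = 3368$)
$\frac{1}{\frac{1}{\left(\left(-4 - 2\right) 4 \left(3 + 4\right)\right)^{2} + b}} = \frac{1}{\frac{1}{\left(\left(-4 - 2\right) 4 \left(3 + 4\right)\right)^{2} + 3368}} = \frac{1}{\frac{1}{\left(\left(-6\right) 4 \cdot 7\right)^{2} + 3368}} = \frac{1}{\frac{1}{\left(\left(-24\right) 7\right)^{2} + 3368}} = \frac{1}{\frac{1}{\left(-168\right)^{2} + 3368}} = \frac{1}{\frac{1}{28224 + 3368}} = \frac{1}{\frac{1}{31592}} = 31592$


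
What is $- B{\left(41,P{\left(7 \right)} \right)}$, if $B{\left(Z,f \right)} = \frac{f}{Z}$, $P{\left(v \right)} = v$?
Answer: $- \frac{7}{41} \approx -0.17073$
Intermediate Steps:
$- B{\left(41,P{\left(7 \right)} \right)} = - \frac{7}{41}$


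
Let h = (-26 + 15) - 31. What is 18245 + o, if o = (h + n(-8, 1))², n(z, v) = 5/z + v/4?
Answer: 1282601/64 ≈ 20041.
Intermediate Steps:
n(z, v) = 5/z + v/4 (n(z, v) = 5/z + v*(¼) = 5/z + v/4)
h = -42 (h = -11 - 31 = -42)
o = 114921/64 (o = (-42 + (5/(-8) + (¼)*1))² = (-42 + (5*(-⅛) + ¼))² = (-42 + (-5/8 + ¼))² = (-42 - 3/8)² = (-339/8)² = 114921/64 ≈ 1795.6)
18245 + o = 18245 + 114921/64 = 1282601/64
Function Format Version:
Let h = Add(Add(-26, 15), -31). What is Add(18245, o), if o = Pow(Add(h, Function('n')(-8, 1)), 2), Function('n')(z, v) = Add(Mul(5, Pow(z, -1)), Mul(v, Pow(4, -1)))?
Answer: Rational(1282601, 64) ≈ 20041.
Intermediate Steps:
Function('n')(z, v) = Add(Mul(5, Pow(z, -1)), Mul(Rational(1, 4), v)) (Function('n')(z, v) = Add(Mul(5, Pow(z, -1)), Mul(v, Rational(1, 4))) = Add(Mul(5, Pow(z, -1)), Mul(Rational(1, 4), v)))
h = -42 (h = Add(-11, -31) = -42)
o = Rational(114921, 64) (o = Pow(Add(-42, Add(Mul(5, Pow(-8, -1)), Mul(Rational(1, 4), 1))), 2) = Pow(Add(-42, Add(Mul(5, Rational(-1, 8)), Rational(1, 4))), 2) = Pow(Add(-42, Add(Rational(-5, 8), Rational(1, 4))), 2) = Pow(Add(-42, Rational(-3, 8)), 2) = Pow(Rational(-339, 8), 2) = Rational(114921, 64) ≈ 1795.6)
Add(18245, o) = Add(18245, Rational(114921, 64)) = Rational(1282601, 64)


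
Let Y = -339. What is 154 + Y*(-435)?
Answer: 147619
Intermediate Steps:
154 + Y*(-435) = 154 - 339*(-435) = 154 + 147465 = 147619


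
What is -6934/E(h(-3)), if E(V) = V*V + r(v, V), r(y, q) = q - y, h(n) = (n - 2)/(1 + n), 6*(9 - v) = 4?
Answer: -83208/5 ≈ -16642.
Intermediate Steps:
v = 25/3 (v = 9 - 1/6*4 = 9 - 2/3 = 25/3 ≈ 8.3333)
h(n) = (-2 + n)/(1 + n)
E(V) = -25/3 + V + V**2 (E(V) = V*V + (V - 1*25/3) = V**2 + (V - 25/3) = V**2 + (-25/3 + V) = -25/3 + V + V**2)
-6934/E(h(-3)) = -6934/(-25/3 + (-2 - 3)/(1 - 3) + ((-2 - 3)/(1 - 3))**2) = -6934/(-25/3 - 5/(-2) + (-5/(-2))**2) = -6934/(-25/3 - 1/2*(-5) + (-1/2*(-5))**2) = -6934/(-25/3 + 5/2 + (5/2)**2) = -6934/(-25/3 + 5/2 + 25/4) = -6934/5/12 = -6934*12/5 = -83208/5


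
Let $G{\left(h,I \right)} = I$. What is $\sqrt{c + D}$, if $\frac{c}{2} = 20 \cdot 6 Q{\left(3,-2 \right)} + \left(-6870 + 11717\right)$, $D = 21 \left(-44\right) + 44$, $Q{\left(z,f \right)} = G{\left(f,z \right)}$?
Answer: $\sqrt{9534} \approx 97.642$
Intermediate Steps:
$Q{\left(z,f \right)} = z$
$D = -880$ ($D = -924 + 44 = -880$)
$c = 10414$ ($c = 2 \left(20 \cdot 6 \cdot 3 + \left(-6870 + 11717\right)\right) = 2 \left(120 \cdot 3 + 4847\right) = 2 \left(360 + 4847\right) = 2 \cdot 5207 = 10414$)
$\sqrt{c + D} = \sqrt{10414 - 880} = \sqrt{9534}$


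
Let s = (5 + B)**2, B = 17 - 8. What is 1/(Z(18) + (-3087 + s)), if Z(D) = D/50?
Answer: -25/72266 ≈ -0.00034594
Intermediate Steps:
B = 9
s = 196 (s = (5 + 9)**2 = 14**2 = 196)
Z(D) = D/50 (Z(D) = D*(1/50) = D/50)
1/(Z(18) + (-3087 + s)) = 1/((1/50)*18 + (-3087 + 196)) = 1/(9/25 - 2891) = 1/(-72266/25) = -25/72266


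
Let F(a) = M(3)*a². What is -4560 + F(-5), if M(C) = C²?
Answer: -4335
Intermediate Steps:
F(a) = 9*a² (F(a) = 3²*a² = 9*a²)
-4560 + F(-5) = -4560 + 9*(-5)² = -4560 + 9*25 = -4560 + 225 = -4335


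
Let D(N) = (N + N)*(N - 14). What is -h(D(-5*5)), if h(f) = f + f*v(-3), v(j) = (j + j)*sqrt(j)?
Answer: -1950 + 11700*I*sqrt(3) ≈ -1950.0 + 20265.0*I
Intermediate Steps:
v(j) = 2*j**(3/2) (v(j) = (2*j)*sqrt(j) = 2*j**(3/2))
D(N) = 2*N*(-14 + N) (D(N) = (2*N)*(-14 + N) = 2*N*(-14 + N))
h(f) = f - 6*I*f*sqrt(3) (h(f) = f + f*(2*(-3)**(3/2)) = f + f*(2*(-3*I*sqrt(3))) = f + f*(-6*I*sqrt(3)) = f - 6*I*f*sqrt(3))
-h(D(-5*5)) = -2*(-5*5)*(-14 - 5*5)*(1 - 6*I*sqrt(3)) = -2*(-25)*(-14 - 25)*(1 - 6*I*sqrt(3)) = -2*(-25)*(-39)*(1 - 6*I*sqrt(3)) = -1950*(1 - 6*I*sqrt(3)) = -(1950 - 11700*I*sqrt(3)) = -1950 + 11700*I*sqrt(3)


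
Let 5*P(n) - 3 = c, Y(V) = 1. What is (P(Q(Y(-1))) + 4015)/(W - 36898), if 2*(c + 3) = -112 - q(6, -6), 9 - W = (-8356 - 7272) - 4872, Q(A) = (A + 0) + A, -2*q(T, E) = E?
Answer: -2669/10926 ≈ -0.24428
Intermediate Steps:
q(T, E) = -E/2
Q(A) = 2*A (Q(A) = A + A = 2*A)
W = 20509 (W = 9 - ((-8356 - 7272) - 4872) = 9 - (-15628 - 4872) = 9 - 1*(-20500) = 9 + 20500 = 20509)
c = -121/2 (c = -3 + (-112 - (-1)*(-6)/2)/2 = -3 + (-112 - 1*3)/2 = -3 + (-112 - 3)/2 = -3 + (1/2)*(-115) = -3 - 115/2 = -121/2 ≈ -60.500)
P(n) = -23/2 (P(n) = 3/5 + (1/5)*(-121/2) = 3/5 - 121/10 = -23/2)
(P(Q(Y(-1))) + 4015)/(W - 36898) = (-23/2 + 4015)/(20509 - 36898) = (8007/2)/(-16389) = (8007/2)*(-1/16389) = -2669/10926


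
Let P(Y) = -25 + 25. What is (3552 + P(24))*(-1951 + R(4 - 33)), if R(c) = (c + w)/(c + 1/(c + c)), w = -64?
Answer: -1293772192/187 ≈ -6.9186e+6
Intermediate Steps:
P(Y) = 0
R(c) = (-64 + c)/(c + 1/(2*c)) (R(c) = (c - 64)/(c + 1/(c + c)) = (-64 + c)/(c + 1/(2*c)))
(3552 + P(24))*(-1951 + R(4 - 33)) = (3552 + 0)*(-1951 + 2*(4 - 33)*(-64 + (4 - 33))/(1 + 2*(4 - 33)²)) = 3552*(-1951 + 2*(-29)*(-64 - 29)/(1 + 2*(-29)²)) = 3552*(-1951 + 2*(-29)*(-93)/(1 + 2*841)) = 3552*(-1951 + 2*(-29)*(-93)/(1 + 1682)) = 3552*(-1951 + 2*(-29)*(-93)/1683) = 3552*(-1951 + 2*(-29)*(1/1683)*(-93)) = 3552*(-1951 + 1798/561) = 3552*(-1092713/561) = -1293772192/187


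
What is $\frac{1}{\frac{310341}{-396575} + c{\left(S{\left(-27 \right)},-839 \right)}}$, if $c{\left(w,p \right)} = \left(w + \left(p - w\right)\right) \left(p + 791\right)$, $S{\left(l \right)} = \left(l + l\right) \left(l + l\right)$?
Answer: $\frac{396575}{15970558059} \approx 2.4832 \cdot 10^{-5}$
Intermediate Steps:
$S{\left(l \right)} = 4 l^{2}$ ($S{\left(l \right)} = 2 l 2 l = 4 l^{2}$)
$c{\left(w,p \right)} = p \left(791 + p\right)$
$\frac{1}{\frac{310341}{-396575} + c{\left(S{\left(-27 \right)},-839 \right)}} = \frac{1}{\frac{310341}{-396575} - 839 \left(791 - 839\right)} = \frac{1}{310341 \left(- \frac{1}{396575}\right) - -40272} = \frac{1}{- \frac{310341}{396575} + 40272} = \frac{1}{\frac{15970558059}{396575}} = \frac{396575}{15970558059}$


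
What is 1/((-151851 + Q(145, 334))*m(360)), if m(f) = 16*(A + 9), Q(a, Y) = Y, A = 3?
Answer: -1/29091264 ≈ -3.4375e-8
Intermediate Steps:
m(f) = 192 (m(f) = 16*(3 + 9) = 16*12 = 192)
1/((-151851 + Q(145, 334))*m(360)) = 1/((-151851 + 334)*192) = (1/192)/(-151517) = -1/151517*1/192 = -1/29091264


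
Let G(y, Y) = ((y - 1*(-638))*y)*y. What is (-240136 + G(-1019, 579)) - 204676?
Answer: -396060353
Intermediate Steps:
G(y, Y) = y²*(638 + y) (G(y, Y) = ((y + 638)*y)*y = ((638 + y)*y)*y = (y*(638 + y))*y = y²*(638 + y))
(-240136 + G(-1019, 579)) - 204676 = (-240136 + (-1019)²*(638 - 1019)) - 204676 = (-240136 + 1038361*(-381)) - 204676 = (-240136 - 395615541) - 204676 = -395855677 - 204676 = -396060353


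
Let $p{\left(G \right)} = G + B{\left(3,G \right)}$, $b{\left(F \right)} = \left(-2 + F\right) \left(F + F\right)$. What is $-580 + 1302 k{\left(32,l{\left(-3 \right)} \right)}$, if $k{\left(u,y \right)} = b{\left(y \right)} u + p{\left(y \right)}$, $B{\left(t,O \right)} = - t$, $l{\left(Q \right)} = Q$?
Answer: $1241528$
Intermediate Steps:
$b{\left(F \right)} = 2 F \left(-2 + F\right)$ ($b{\left(F \right)} = \left(-2 + F\right) 2 F = 2 F \left(-2 + F\right)$)
$p{\left(G \right)} = -3 + G$ ($p{\left(G \right)} = G - 3 = -3 + G$)
$k{\left(u,y \right)} = -3 + y + 2 u y \left(-2 + y\right)$ ($k{\left(u,y \right)} = 2 y \left(-2 + y\right) u + \left(-3 + y\right) = 2 u y \left(-2 + y\right) + \left(-3 + y\right) = -3 + y + 2 u y \left(-2 + y\right)$)
$-580 + 1302 k{\left(32,l{\left(-3 \right)} \right)} = -580 + 1302 \left(-3 - 3 + 2 \cdot 32 \left(-3\right) \left(-2 - 3\right)\right) = -580 + 1302 \left(-3 - 3 + 2 \cdot 32 \left(-3\right) \left(-5\right)\right) = -580 + 1302 \left(-3 - 3 + 960\right) = -580 + 1302 \cdot 954 = -580 + 1242108 = 1241528$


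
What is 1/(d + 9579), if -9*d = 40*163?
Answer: 9/79691 ≈ 0.00011294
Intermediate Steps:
d = -6520/9 (d = -40*163/9 = -⅑*6520 = -6520/9 ≈ -724.44)
1/(d + 9579) = 1/(-6520/9 + 9579) = 1/(79691/9) = 9/79691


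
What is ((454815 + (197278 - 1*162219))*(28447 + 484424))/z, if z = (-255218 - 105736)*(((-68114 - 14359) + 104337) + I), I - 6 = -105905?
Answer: 543814217/65655345 ≈ 8.2829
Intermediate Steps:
I = -105899 (I = 6 - 105905 = -105899)
z = 30332769390 (z = (-255218 - 105736)*(((-68114 - 14359) + 104337) - 105899) = -360954*((-82473 + 104337) - 105899) = -360954*(21864 - 105899) = -360954*(-84035) = 30332769390)
((454815 + (197278 - 1*162219))*(28447 + 484424))/z = ((454815 + (197278 - 1*162219))*(28447 + 484424))/30332769390 = ((454815 + (197278 - 162219))*512871)*(1/30332769390) = ((454815 + 35059)*512871)*(1/30332769390) = (489874*512871)*(1/30332769390) = 251242168254*(1/30332769390) = 543814217/65655345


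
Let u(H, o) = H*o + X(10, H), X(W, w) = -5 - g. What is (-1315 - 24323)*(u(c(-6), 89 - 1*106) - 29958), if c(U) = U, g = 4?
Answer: 765678870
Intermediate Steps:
X(W, w) = -9 (X(W, w) = -5 - 1*4 = -5 - 4 = -9)
u(H, o) = -9 + H*o (u(H, o) = H*o - 9 = -9 + H*o)
(-1315 - 24323)*(u(c(-6), 89 - 1*106) - 29958) = (-1315 - 24323)*((-9 - 6*(89 - 1*106)) - 29958) = -25638*((-9 - 6*(89 - 106)) - 29958) = -25638*((-9 - 6*(-17)) - 29958) = -25638*((-9 + 102) - 29958) = -25638*(93 - 29958) = -25638*(-29865) = 765678870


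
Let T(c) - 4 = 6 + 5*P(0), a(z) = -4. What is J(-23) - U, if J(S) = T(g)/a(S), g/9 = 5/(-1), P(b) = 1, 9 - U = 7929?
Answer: 31665/4 ≈ 7916.3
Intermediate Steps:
U = -7920 (U = 9 - 1*7929 = 9 - 7929 = -7920)
g = -45 (g = 9*(5/(-1)) = 9*(5*(-1)) = 9*(-5) = -45)
T(c) = 15 (T(c) = 4 + (6 + 5*1) = 4 + (6 + 5) = 4 + 11 = 15)
J(S) = -15/4 (J(S) = 15/(-4) = 15*(-¼) = -15/4)
J(-23) - U = -15/4 - 1*(-7920) = -15/4 + 7920 = 31665/4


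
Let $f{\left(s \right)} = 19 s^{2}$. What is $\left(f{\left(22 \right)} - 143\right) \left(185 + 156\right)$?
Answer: $3087073$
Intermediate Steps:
$\left(f{\left(22 \right)} - 143\right) \left(185 + 156\right) = \left(19 \cdot 22^{2} - 143\right) \left(185 + 156\right) = \left(19 \cdot 484 - 143\right) 341 = \left(9196 - 143\right) 341 = 9053 \cdot 341 = 3087073$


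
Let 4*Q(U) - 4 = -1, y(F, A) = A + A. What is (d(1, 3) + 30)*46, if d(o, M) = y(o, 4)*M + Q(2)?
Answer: 5037/2 ≈ 2518.5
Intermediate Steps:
y(F, A) = 2*A
Q(U) = ¾ (Q(U) = 1 + (¼)*(-1) = 1 - ¼ = ¾)
d(o, M) = ¾ + 8*M (d(o, M) = (2*4)*M + ¾ = 8*M + ¾ = ¾ + 8*M)
(d(1, 3) + 30)*46 = ((¾ + 8*3) + 30)*46 = ((¾ + 24) + 30)*46 = (99/4 + 30)*46 = (219/4)*46 = 5037/2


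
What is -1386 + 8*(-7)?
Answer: -1442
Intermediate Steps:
-1386 + 8*(-7) = -1386 - 56 = -1442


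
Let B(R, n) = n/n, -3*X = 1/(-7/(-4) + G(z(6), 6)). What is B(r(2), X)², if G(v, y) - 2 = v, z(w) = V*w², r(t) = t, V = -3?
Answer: 1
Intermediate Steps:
z(w) = -3*w²
G(v, y) = 2 + v
X = 4/1251 (X = -1/(3*(-7/(-4) + (2 - 3*6²))) = -1/(3*(-7*(-¼) + (2 - 3*36))) = -1/(3*(7/4 + (2 - 108))) = -1/(3*(7/4 - 106)) = -1/(3*(-417/4)) = -⅓*(-4/417) = 4/1251 ≈ 0.0031974)
B(R, n) = 1
B(r(2), X)² = 1² = 1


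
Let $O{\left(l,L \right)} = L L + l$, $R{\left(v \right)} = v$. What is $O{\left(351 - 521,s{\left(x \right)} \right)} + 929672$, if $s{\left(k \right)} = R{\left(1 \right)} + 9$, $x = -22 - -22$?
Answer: $929602$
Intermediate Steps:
$x = 0$ ($x = -22 + 22 = 0$)
$s{\left(k \right)} = 10$ ($s{\left(k \right)} = 1 + 9 = 10$)
$O{\left(l,L \right)} = l + L^{2}$ ($O{\left(l,L \right)} = L^{2} + l = l + L^{2}$)
$O{\left(351 - 521,s{\left(x \right)} \right)} + 929672 = \left(\left(351 - 521\right) + 10^{2}\right) + 929672 = \left(\left(351 - 521\right) + 100\right) + 929672 = \left(-170 + 100\right) + 929672 = -70 + 929672 = 929602$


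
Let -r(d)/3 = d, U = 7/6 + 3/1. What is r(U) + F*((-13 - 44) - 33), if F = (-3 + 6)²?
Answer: -1645/2 ≈ -822.50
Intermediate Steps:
U = 25/6 (U = 7*(⅙) + 3*1 = 7/6 + 3 = 25/6 ≈ 4.1667)
r(d) = -3*d
F = 9 (F = 3² = 9)
r(U) + F*((-13 - 44) - 33) = -3*25/6 + 9*((-13 - 44) - 33) = -25/2 + 9*(-57 - 33) = -25/2 + 9*(-90) = -25/2 - 810 = -1645/2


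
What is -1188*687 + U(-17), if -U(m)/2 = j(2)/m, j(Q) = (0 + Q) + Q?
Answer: -13874644/17 ≈ -8.1616e+5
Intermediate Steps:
j(Q) = 2*Q (j(Q) = Q + Q = 2*Q)
U(m) = -8/m (U(m) = -2*2*2/m = -8/m)
-1188*687 + U(-17) = -1188*687 - 8/(-17) = -816156 - 8*(-1/17) = -816156 + 8/17 = -13874644/17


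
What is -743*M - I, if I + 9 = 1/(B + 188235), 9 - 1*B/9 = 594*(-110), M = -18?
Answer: 10390240007/776376 ≈ 13383.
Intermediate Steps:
B = 588141 (B = 81 - 5346*(-110) = 81 - 9*(-65340) = 81 + 588060 = 588141)
I = -6987383/776376 (I = -9 + 1/(588141 + 188235) = -9 + 1/776376 = -6987383/776376 ≈ -9.0000)
-743*M - I = -743*(-18) - 1*(-6987383/776376) = 13374 + 6987383/776376 = 10390240007/776376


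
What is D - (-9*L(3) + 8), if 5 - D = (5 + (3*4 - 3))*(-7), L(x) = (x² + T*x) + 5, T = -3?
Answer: 140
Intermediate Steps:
L(x) = 5 + x² - 3*x (L(x) = (x² - 3*x) + 5 = 5 + x² - 3*x)
D = 103 (D = 5 - (5 + (3*4 - 3))*(-7) = 5 - (5 + (12 - 3))*(-7) = 5 - (5 + 9)*(-7) = 5 - 14*(-7) = 5 - 1*(-98) = 5 + 98 = 103)
D - (-9*L(3) + 8) = 103 - (-9*(5 + 3² - 3*3) + 8) = 103 - (-9*(5 + 9 - 9) + 8) = 103 - (-9*5 + 8) = 103 - (-45 + 8) = 103 - 1*(-37) = 103 + 37 = 140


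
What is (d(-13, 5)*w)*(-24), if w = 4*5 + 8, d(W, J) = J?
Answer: -3360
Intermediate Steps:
w = 28 (w = 20 + 8 = 28)
(d(-13, 5)*w)*(-24) = (5*28)*(-24) = 140*(-24) = -3360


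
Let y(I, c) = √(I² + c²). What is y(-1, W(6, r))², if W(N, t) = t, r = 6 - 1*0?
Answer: 37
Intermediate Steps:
r = 6 (r = 6 + 0 = 6)
y(-1, W(6, r))² = (√((-1)² + 6²))² = (√(1 + 36))² = (√37)² = 37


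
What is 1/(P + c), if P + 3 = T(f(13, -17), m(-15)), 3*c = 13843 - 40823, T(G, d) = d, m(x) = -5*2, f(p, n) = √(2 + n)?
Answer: -3/27019 ≈ -0.00011103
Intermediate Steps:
m(x) = -10
c = -26980/3 (c = (13843 - 40823)/3 = (⅓)*(-26980) = -26980/3 ≈ -8993.3)
P = -13 (P = -3 - 10 = -13)
1/(P + c) = 1/(-13 - 26980/3) = 1/(-27019/3) = -3/27019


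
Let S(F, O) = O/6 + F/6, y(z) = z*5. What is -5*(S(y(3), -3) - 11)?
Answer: 45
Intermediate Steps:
y(z) = 5*z
S(F, O) = F/6 + O/6 (S(F, O) = O*(⅙) + F*(⅙) = O/6 + F/6 = F/6 + O/6)
-5*(S(y(3), -3) - 11) = -5*(((5*3)/6 + (⅙)*(-3)) - 11) = -5*(((⅙)*15 - ½) - 11) = -5*((5/2 - ½) - 11) = -5*(2 - 11) = -5*(-9) = 45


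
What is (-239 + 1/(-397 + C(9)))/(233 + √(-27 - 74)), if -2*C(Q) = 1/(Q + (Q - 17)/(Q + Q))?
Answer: -1135042957/1108595110 + 4871429*I*√101/1108595110 ≈ -1.0239 + 0.044162*I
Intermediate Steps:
C(Q) = -1/(2*(Q + (-17 + Q)/(2*Q))) (C(Q) = -1/(2*(Q + (Q - 17)/(Q + Q))) = -1/(2*(Q + (-17 + Q)/((2*Q)))) = -1/(2*(Q + (-17 + Q)*(1/(2*Q)))) = -1/(2*(Q + (-17 + Q)/(2*Q))))
(-239 + 1/(-397 + C(9)))/(233 + √(-27 - 74)) = (-239 + 1/(-397 - 1*9/(-17 + 9 + 2*9²)))/(233 + √(-27 - 74)) = (-239 + 1/(-397 - 1*9/(-17 + 9 + 2*81)))/(233 + √(-101)) = (-239 + 1/(-397 - 1*9/(-17 + 9 + 162)))/(233 + I*√101) = (-239 + 1/(-397 - 1*9/154))/(233 + I*√101) = (-239 + 1/(-397 - 1*9*1/154))/(233 + I*√101) = (-239 + 1/(-397 - 9/154))/(233 + I*√101) = (-239 + 1/(-61147/154))/(233 + I*√101) = (-239 - 154/61147)/(233 + I*√101) = -14614287/(61147*(233 + I*√101))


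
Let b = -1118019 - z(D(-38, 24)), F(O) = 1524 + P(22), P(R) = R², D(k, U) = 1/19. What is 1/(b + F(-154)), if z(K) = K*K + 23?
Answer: -361/402888275 ≈ -8.9603e-7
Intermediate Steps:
D(k, U) = 1/19
z(K) = 23 + K² (z(K) = K² + 23 = 23 + K²)
F(O) = 2008 (F(O) = 1524 + 22² = 1524 + 484 = 2008)
b = -403613163/361 (b = -1118019 - (23 + (1/19)²) = -1118019 - (23 + 1/361) = -1118019 - 1*8304/361 = -1118019 - 8304/361 = -403613163/361 ≈ -1.1180e+6)
1/(b + F(-154)) = 1/(-403613163/361 + 2008) = 1/(-402888275/361) = -361/402888275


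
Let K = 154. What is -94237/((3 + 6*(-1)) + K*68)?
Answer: -94237/10469 ≈ -9.0015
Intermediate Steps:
-94237/((3 + 6*(-1)) + K*68) = -94237/((3 + 6*(-1)) + 154*68) = -94237/((3 - 6) + 10472) = -94237/(-3 + 10472) = -94237/10469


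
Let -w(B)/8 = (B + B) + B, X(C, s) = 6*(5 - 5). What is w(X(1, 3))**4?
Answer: 0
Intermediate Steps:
X(C, s) = 0 (X(C, s) = 6*0 = 0)
w(B) = -24*B (w(B) = -8*((B + B) + B) = -8*(2*B + B) = -24*B)
w(X(1, 3))**4 = (-24*0)**4 = 0**4 = 0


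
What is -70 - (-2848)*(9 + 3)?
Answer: 34106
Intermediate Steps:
-70 - (-2848)*(9 + 3) = -70 - (-2848)*12 = -70 - 356*(-96) = -70 + 34176 = 34106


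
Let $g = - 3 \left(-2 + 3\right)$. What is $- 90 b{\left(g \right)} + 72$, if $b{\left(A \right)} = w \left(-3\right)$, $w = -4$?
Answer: $-1008$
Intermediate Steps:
$g = -3$ ($g = \left(-3\right) 1 = -3$)
$b{\left(A \right)} = 12$ ($b{\left(A \right)} = \left(-4\right) \left(-3\right) = 12$)
$- 90 b{\left(g \right)} + 72 = \left(-90\right) 12 + 72 = -1080 + 72 = -1008$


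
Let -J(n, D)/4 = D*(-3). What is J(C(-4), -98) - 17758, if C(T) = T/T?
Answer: -18934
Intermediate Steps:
C(T) = 1
J(n, D) = 12*D (J(n, D) = -4*D*(-3) = -(-12)*D = 12*D)
J(C(-4), -98) - 17758 = 12*(-98) - 17758 = -1176 - 17758 = -18934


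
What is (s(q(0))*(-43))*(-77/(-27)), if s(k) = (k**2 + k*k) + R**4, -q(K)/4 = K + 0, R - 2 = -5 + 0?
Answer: -9933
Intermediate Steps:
R = -3 (R = 2 + (-5 + 0) = 2 - 5 = -3)
q(K) = -4*K (q(K) = -4*(K + 0) = -4*K)
s(k) = 81 + 2*k**2 (s(k) = (k**2 + k*k) + (-3)**4 = (k**2 + k**2) + 81 = 2*k**2 + 81 = 81 + 2*k**2)
(s(q(0))*(-43))*(-77/(-27)) = ((81 + 2*(-4*0)**2)*(-43))*(-77/(-27)) = ((81 + 2*0**2)*(-43))*(-77*(-1/27)) = ((81 + 2*0)*(-43))*(77/27) = ((81 + 0)*(-43))*(77/27) = (81*(-43))*(77/27) = -3483*77/27 = -9933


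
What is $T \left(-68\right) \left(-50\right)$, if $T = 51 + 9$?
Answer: $204000$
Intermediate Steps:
$T = 60$
$T \left(-68\right) \left(-50\right) = 60 \left(-68\right) \left(-50\right) = \left(-4080\right) \left(-50\right) = 204000$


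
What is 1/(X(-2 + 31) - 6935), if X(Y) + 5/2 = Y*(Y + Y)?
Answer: -2/10511 ≈ -0.00019028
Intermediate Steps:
X(Y) = -5/2 + 2*Y² (X(Y) = -5/2 + Y*(Y + Y) = -5/2 + Y*(2*Y) = -5/2 + 2*Y²)
1/(X(-2 + 31) - 6935) = 1/((-5/2 + 2*(-2 + 31)²) - 6935) = 1/((-5/2 + 2*29²) - 6935) = 1/((-5/2 + 2*841) - 6935) = 1/((-5/2 + 1682) - 6935) = 1/(3359/2 - 6935) = 1/(-10511/2) = -2/10511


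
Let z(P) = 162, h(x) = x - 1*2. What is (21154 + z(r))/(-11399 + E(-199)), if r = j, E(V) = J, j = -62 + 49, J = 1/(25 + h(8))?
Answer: -165199/88342 ≈ -1.8700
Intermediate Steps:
h(x) = -2 + x (h(x) = x - 2 = -2 + x)
J = 1/31 (J = 1/(25 + (-2 + 8)) = 1/(25 + 6) = 1/31 ≈ 0.032258)
j = -13
E(V) = 1/31
r = -13
(21154 + z(r))/(-11399 + E(-199)) = (21154 + 162)/(-11399 + 1/31) = 21316/(-353368/31) = 21316*(-31/353368) = -165199/88342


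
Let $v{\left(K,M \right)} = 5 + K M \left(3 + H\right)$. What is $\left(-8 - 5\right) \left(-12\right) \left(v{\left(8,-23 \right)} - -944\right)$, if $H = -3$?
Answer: $148044$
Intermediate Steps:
$v{\left(K,M \right)} = 5$ ($v{\left(K,M \right)} = 5 + K M \left(3 - 3\right) = 5 + K M 0 = 5 + K 0 = 5 + 0 = 5$)
$\left(-8 - 5\right) \left(-12\right) \left(v{\left(8,-23 \right)} - -944\right) = \left(-8 - 5\right) \left(-12\right) \left(5 - -944\right) = \left(-13\right) \left(-12\right) \left(5 + 944\right) = 156 \cdot 949 = 148044$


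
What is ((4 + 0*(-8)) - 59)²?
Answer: 3025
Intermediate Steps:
((4 + 0*(-8)) - 59)² = ((4 + 0) - 59)² = (4 - 59)² = (-55)² = 3025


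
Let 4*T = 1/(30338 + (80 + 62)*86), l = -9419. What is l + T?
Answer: -1603113799/170200 ≈ -9419.0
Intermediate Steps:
T = 1/170200 (T = 1/(4*(30338 + (80 + 62)*86)) = 1/(4*(30338 + 142*86)) = 1/(4*(30338 + 12212)) = (¼)/42550 = (¼)*(1/42550) = 1/170200 ≈ 5.8754e-6)
l + T = -9419 + 1/170200 = -1603113799/170200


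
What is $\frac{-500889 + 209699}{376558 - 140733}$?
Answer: $- \frac{58238}{47165} \approx -1.2348$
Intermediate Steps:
$\frac{-500889 + 209699}{376558 - 140733} = - \frac{291190}{235825} = \left(-291190\right) \frac{1}{235825} = - \frac{58238}{47165}$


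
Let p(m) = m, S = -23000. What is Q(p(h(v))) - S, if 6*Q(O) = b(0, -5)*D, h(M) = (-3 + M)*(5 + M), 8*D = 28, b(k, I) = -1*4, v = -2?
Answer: 68993/3 ≈ 22998.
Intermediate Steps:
b(k, I) = -4
D = 7/2 (D = (⅛)*28 = 7/2 ≈ 3.5000)
Q(O) = -7/3 (Q(O) = (-4*7/2)/6 = (⅙)*(-14) = -7/3)
Q(p(h(v))) - S = -7/3 - 1*(-23000) = -7/3 + 23000 = 68993/3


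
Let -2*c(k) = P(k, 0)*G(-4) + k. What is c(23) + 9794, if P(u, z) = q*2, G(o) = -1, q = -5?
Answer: 19555/2 ≈ 9777.5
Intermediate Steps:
P(u, z) = -10 (P(u, z) = -5*2 = -10)
c(k) = -5 - k/2 (c(k) = -(-10*(-1) + k)/2 = -(10 + k)/2 = -5 - k/2)
c(23) + 9794 = (-5 - 1/2*23) + 9794 = (-5 - 23/2) + 9794 = -33/2 + 9794 = 19555/2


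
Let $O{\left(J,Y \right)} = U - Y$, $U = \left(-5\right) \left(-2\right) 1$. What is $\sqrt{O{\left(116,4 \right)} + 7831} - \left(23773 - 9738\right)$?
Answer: $-14035 + \sqrt{7837} \approx -13946.0$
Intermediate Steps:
$U = 10$ ($U = 10 \cdot 1 = 10$)
$O{\left(J,Y \right)} = 10 - Y$
$\sqrt{O{\left(116,4 \right)} + 7831} - \left(23773 - 9738\right) = \sqrt{\left(10 - 4\right) + 7831} - \left(23773 - 9738\right) = \sqrt{6 + 7831} - 14035 = \sqrt{7837} - 14035 = -14035 + \sqrt{7837}$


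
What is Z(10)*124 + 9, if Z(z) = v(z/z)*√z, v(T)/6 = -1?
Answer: 9 - 744*√10 ≈ -2343.7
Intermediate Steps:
v(T) = -6 (v(T) = 6*(-1) = -6)
Z(z) = -6*√z
Z(10)*124 + 9 = -6*√10*124 + 9 = -744*√10 + 9 = 9 - 744*√10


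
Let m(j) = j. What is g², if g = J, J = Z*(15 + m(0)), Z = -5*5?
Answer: 140625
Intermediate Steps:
Z = -25
J = -375 (J = -25*(15 + 0) = -25*15 = -375)
g = -375
g² = (-375)² = 140625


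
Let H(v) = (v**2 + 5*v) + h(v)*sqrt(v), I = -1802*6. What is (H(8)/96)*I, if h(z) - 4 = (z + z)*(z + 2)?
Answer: -11713 - 36941*sqrt(2) ≈ -63955.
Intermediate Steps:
h(z) = 4 + 2*z*(2 + z) (h(z) = 4 + (z + z)*(z + 2) = 4 + (2*z)*(2 + z) = 4 + 2*z*(2 + z))
I = -10812
H(v) = v**2 + 5*v + sqrt(v)*(4 + 2*v**2 + 4*v) (H(v) = (v**2 + 5*v) + (4 + 2*v**2 + 4*v)*sqrt(v) = (v**2 + 5*v) + sqrt(v)*(4 + 2*v**2 + 4*v) = v**2 + 5*v + sqrt(v)*(4 + 2*v**2 + 4*v))
(H(8)/96)*I = ((8**2 + 5*8 + 2*sqrt(8)*(2 + 8**2 + 2*8))/96)*(-10812) = ((64 + 40 + 2*(2*sqrt(2))*(2 + 64 + 16))*(1/96))*(-10812) = ((64 + 40 + 2*(2*sqrt(2))*82)*(1/96))*(-10812) = ((64 + 40 + 328*sqrt(2))*(1/96))*(-10812) = ((104 + 328*sqrt(2))*(1/96))*(-10812) = (13/12 + 41*sqrt(2)/12)*(-10812) = -11713 - 36941*sqrt(2)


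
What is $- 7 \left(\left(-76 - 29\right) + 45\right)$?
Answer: $420$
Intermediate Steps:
$- 7 \left(\left(-76 - 29\right) + 45\right) = - 7 \left(-105 + 45\right) = \left(-7\right) \left(-60\right) = 420$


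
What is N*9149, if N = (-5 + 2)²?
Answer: 82341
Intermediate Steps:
N = 9 (N = (-3)² = 9)
N*9149 = 9*9149 = 82341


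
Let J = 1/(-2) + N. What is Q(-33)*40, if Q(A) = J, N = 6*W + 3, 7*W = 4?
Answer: 1660/7 ≈ 237.14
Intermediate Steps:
W = 4/7 (W = (1/7)*4 = 4/7 ≈ 0.57143)
N = 45/7 (N = 6*(4/7) + 3 = 24/7 + 3 = 45/7 ≈ 6.4286)
J = 83/14 (J = 1/(-2) + 45/7 = -1/2*1 + 45/7 = -1/2 + 45/7 = 83/14 ≈ 5.9286)
Q(A) = 83/14
Q(-33)*40 = (83/14)*40 = 1660/7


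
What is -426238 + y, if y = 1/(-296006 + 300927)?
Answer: -2097517197/4921 ≈ -4.2624e+5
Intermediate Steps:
y = 1/4921 ≈ 0.00020321
-426238 + y = -426238 + 1/4921 = -2097517197/4921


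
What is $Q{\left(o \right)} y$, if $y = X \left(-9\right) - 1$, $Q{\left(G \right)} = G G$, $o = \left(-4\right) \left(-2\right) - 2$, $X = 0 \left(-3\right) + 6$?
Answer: $-1980$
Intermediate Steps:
$X = 6$ ($X = 0 + 6 = 6$)
$o = 6$ ($o = 8 - 2 = 6$)
$Q{\left(G \right)} = G^{2}$
$y = -55$ ($y = 6 \left(-9\right) - 1 = -54 - 1 = -55$)
$Q{\left(o \right)} y = 6^{2} \left(-55\right) = 36 \left(-55\right) = -1980$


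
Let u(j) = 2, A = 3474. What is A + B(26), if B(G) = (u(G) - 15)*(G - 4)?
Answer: 3188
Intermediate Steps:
B(G) = 52 - 13*G (B(G) = (2 - 15)*(G - 4) = -13*(-4 + G) = 52 - 13*G)
A + B(26) = 3474 + (52 - 13*26) = 3474 + (52 - 338) = 3474 - 286 = 3188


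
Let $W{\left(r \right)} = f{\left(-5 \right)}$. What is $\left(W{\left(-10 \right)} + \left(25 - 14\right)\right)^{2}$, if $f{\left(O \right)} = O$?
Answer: $36$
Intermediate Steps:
$W{\left(r \right)} = -5$
$\left(W{\left(-10 \right)} + \left(25 - 14\right)\right)^{2} = \left(-5 + \left(25 - 14\right)\right)^{2} = \left(-5 + 11\right)^{2} = 6^{2} = 36$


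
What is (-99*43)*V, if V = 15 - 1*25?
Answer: 42570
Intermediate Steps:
V = -10 (V = 15 - 25 = -10)
(-99*43)*V = -99*43*(-10) = -4257*(-10) = 42570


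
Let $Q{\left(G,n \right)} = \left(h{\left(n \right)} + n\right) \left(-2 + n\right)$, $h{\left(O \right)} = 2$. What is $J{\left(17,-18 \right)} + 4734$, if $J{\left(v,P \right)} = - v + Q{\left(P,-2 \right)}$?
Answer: $4717$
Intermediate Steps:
$Q{\left(G,n \right)} = \left(-2 + n\right) \left(2 + n\right)$ ($Q{\left(G,n \right)} = \left(2 + n\right) \left(-2 + n\right) = \left(-2 + n\right) \left(2 + n\right)$)
$J{\left(v,P \right)} = - v$ ($J{\left(v,P \right)} = - v - \left(4 - \left(-2\right)^{2}\right) = - v + \left(-4 + 4\right) = - v + 0 = - v$)
$J{\left(17,-18 \right)} + 4734 = \left(-1\right) 17 + 4734 = -17 + 4734 = 4717$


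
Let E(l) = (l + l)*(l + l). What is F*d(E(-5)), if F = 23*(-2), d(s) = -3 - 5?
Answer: 368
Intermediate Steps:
E(l) = 4*l² (E(l) = (2*l)*(2*l) = 4*l²)
d(s) = -8
F = -46
F*d(E(-5)) = -46*(-8) = 368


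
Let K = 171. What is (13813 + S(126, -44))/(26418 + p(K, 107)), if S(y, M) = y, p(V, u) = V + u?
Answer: 13939/26696 ≈ 0.52214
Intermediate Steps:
(13813 + S(126, -44))/(26418 + p(K, 107)) = (13813 + 126)/(26418 + (171 + 107)) = 13939/(26418 + 278) = 13939/26696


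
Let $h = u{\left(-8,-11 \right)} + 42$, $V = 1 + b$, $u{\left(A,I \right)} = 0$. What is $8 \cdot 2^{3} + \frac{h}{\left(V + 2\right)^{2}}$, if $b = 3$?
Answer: $\frac{391}{6} \approx 65.167$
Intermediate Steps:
$V = 4$ ($V = 1 + 3 = 4$)
$h = 42$ ($h = 0 + 42 = 42$)
$8 \cdot 2^{3} + \frac{h}{\left(V + 2\right)^{2}} = 8 \cdot 2^{3} + \frac{42}{\left(4 + 2\right)^{2}} = 8 \cdot 8 + \frac{42}{6^{2}} = 64 + \frac{42}{36} = 64 + 42 \cdot \frac{1}{36} = 64 + \frac{7}{6} = \frac{391}{6}$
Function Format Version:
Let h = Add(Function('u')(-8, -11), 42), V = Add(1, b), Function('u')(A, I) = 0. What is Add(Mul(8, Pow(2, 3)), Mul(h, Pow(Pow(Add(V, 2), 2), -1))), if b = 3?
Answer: Rational(391, 6) ≈ 65.167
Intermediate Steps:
V = 4 (V = Add(1, 3) = 4)
h = 42 (h = Add(0, 42) = 42)
Add(Mul(8, Pow(2, 3)), Mul(h, Pow(Pow(Add(V, 2), 2), -1))) = Add(Mul(8, Pow(2, 3)), Mul(42, Pow(Pow(Add(4, 2), 2), -1))) = Add(Mul(8, 8), Mul(42, Pow(Pow(6, 2), -1))) = Add(64, Mul(42, Pow(36, -1))) = Add(64, Mul(42, Rational(1, 36))) = Add(64, Rational(7, 6)) = Rational(391, 6)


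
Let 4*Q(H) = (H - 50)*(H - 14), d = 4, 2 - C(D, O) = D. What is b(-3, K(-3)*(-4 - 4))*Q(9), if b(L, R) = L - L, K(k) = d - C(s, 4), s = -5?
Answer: 0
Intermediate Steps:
C(D, O) = 2 - D
K(k) = -3 (K(k) = 4 - (2 - 1*(-5)) = 4 - (2 + 5) = 4 - 1*7 = 4 - 7 = -3)
Q(H) = (-50 + H)*(-14 + H)/4 (Q(H) = ((H - 50)*(H - 14))/4 = ((-50 + H)*(-14 + H))/4 = (-50 + H)*(-14 + H)/4)
b(L, R) = 0
b(-3, K(-3)*(-4 - 4))*Q(9) = 0*(175 - 16*9 + (1/4)*9**2) = 0*(175 - 144 + (1/4)*81) = 0*(175 - 144 + 81/4) = 0*(205/4) = 0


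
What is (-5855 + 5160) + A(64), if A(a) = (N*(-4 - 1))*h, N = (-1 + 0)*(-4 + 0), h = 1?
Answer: -715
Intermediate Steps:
N = 4 (N = -1*(-4) = 4)
A(a) = -20 (A(a) = (4*(-4 - 1))*1 = (4*(-5))*1 = -20*1 = -20)
(-5855 + 5160) + A(64) = (-5855 + 5160) - 20 = -695 - 20 = -715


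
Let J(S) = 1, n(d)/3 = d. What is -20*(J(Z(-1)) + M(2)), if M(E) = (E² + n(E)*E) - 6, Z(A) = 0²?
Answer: -220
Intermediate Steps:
n(d) = 3*d
Z(A) = 0
M(E) = -6 + 4*E² (M(E) = (E² + (3*E)*E) - 6 = (E² + 3*E²) - 6 = 4*E² - 6 = -6 + 4*E²)
-20*(J(Z(-1)) + M(2)) = -20*(1 + (-6 + 4*2²)) = -20*(1 + (-6 + 4*4)) = -20*(1 + (-6 + 16)) = -20*(1 + 10) = -20*11 = -220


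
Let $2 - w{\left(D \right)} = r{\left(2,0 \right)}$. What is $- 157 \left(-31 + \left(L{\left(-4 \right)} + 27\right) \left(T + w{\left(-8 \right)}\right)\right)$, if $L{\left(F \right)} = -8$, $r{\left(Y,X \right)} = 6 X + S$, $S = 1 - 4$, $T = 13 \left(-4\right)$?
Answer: $145068$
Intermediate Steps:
$T = -52$
$S = -3$
$r{\left(Y,X \right)} = -3 + 6 X$ ($r{\left(Y,X \right)} = 6 X - 3 = -3 + 6 X$)
$w{\left(D \right)} = 5$ ($w{\left(D \right)} = 2 - \left(-3 + 6 \cdot 0\right) = 2 - \left(-3 + 0\right) = 2 - -3 = 2 + 3 = 5$)
$- 157 \left(-31 + \left(L{\left(-4 \right)} + 27\right) \left(T + w{\left(-8 \right)}\right)\right) = - 157 \left(-31 + \left(-8 + 27\right) \left(-52 + 5\right)\right) = - 157 \left(-31 + 19 \left(-47\right)\right) = - 157 \left(-31 - 893\right) = \left(-157\right) \left(-924\right) = 145068$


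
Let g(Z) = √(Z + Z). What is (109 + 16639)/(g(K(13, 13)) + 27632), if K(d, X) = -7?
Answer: 231390368/381763719 - 8374*I*√14/381763719 ≈ 0.60611 - 8.2073e-5*I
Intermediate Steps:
g(Z) = √2*√Z (g(Z) = √(2*Z) = √2*√Z)
(109 + 16639)/(g(K(13, 13)) + 27632) = (109 + 16639)/(√2*√(-7) + 27632) = 16748/(√2*(I*√7) + 27632) = 16748/(I*√14 + 27632) = 16748/(27632 + I*√14)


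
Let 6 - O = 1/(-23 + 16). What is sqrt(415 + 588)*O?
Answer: 43*sqrt(1003)/7 ≈ 194.55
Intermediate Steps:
O = 43/7 (O = 6 - 1/(-23 + 16) = 6 - 1/(-7) = 6 - 1*(-1/7) = 6 + 1/7 = 43/7 ≈ 6.1429)
sqrt(415 + 588)*O = sqrt(415 + 588)*(43/7) = sqrt(1003)*(43/7) = 43*sqrt(1003)/7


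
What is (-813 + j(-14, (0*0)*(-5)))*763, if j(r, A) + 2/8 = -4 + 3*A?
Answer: -2494247/4 ≈ -6.2356e+5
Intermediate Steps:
j(r, A) = -17/4 + 3*A (j(r, A) = -¼ + (-4 + 3*A) = -17/4 + 3*A)
(-813 + j(-14, (0*0)*(-5)))*763 = (-813 + (-17/4 + 3*((0*0)*(-5))))*763 = (-813 + (-17/4 + 3*(0*(-5))))*763 = (-813 + (-17/4 + 3*0))*763 = (-813 + (-17/4 + 0))*763 = (-813 - 17/4)*763 = -3269/4*763 = -2494247/4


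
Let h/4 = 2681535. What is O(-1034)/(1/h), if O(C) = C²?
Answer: 11467916937840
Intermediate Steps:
h = 10726140 (h = 4*2681535 = 10726140)
O(-1034)/(1/h) = (-1034)²/(1/10726140) = 1069156/(1/10726140) = 1069156*10726140 = 11467916937840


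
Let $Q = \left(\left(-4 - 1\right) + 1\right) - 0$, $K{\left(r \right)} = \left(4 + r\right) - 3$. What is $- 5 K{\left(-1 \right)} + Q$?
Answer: $-4$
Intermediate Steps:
$K{\left(r \right)} = 1 + r$
$Q = -4$ ($Q = \left(-5 + 1\right) + 0 = -4 + 0 = -4$)
$- 5 K{\left(-1 \right)} + Q = - 5 \left(1 - 1\right) - 4 = \left(-5\right) 0 - 4 = 0 - 4 = -4$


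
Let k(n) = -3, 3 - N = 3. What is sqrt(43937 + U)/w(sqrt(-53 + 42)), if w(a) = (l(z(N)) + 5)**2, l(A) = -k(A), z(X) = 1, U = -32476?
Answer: sqrt(11461)/64 ≈ 1.6728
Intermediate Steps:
N = 0 (N = 3 - 1*3 = 3 - 3 = 0)
l(A) = 3 (l(A) = -1*(-3) = 3)
w(a) = 64 (w(a) = (3 + 5)**2 = 8**2 = 64)
sqrt(43937 + U)/w(sqrt(-53 + 42)) = sqrt(43937 - 32476)/64 = sqrt(11461)*(1/64) = sqrt(11461)/64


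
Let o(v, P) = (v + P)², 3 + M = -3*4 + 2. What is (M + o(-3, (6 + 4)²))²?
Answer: 88284816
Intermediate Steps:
M = -13 (M = -3 + (-3*4 + 2) = -3 + (-12 + 2) = -3 - 10 = -13)
o(v, P) = (P + v)²
(M + o(-3, (6 + 4)²))² = (-13 + ((6 + 4)² - 3)²)² = (-13 + (10² - 3)²)² = (-13 + (100 - 3)²)² = (-13 + 97²)² = (-13 + 9409)² = 9396² = 88284816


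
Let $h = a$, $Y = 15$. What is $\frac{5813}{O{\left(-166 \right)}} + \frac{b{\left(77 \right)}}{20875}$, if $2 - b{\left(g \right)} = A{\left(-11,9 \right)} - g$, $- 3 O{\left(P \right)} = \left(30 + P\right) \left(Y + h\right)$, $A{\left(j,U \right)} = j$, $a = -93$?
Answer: $- \frac{24205627}{14762800} \approx -1.6396$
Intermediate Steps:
$h = -93$
$O{\left(P \right)} = 780 + 26 P$ ($O{\left(P \right)} = - \frac{\left(30 + P\right) \left(15 - 93\right)}{3} = - \frac{\left(30 + P\right) \left(-78\right)}{3} = - \frac{-2340 - 78 P}{3} = 780 + 26 P$)
$b{\left(g \right)} = 13 + g$ ($b{\left(g \right)} = 2 - \left(-11 - g\right) = 2 + \left(11 + g\right) = 13 + g$)
$\frac{5813}{O{\left(-166 \right)}} + \frac{b{\left(77 \right)}}{20875} = \frac{5813}{780 + 26 \left(-166\right)} + \frac{13 + 77}{20875} = \frac{5813}{780 - 4316} + 90 \cdot \frac{1}{20875} = \frac{5813}{-3536} + \frac{18}{4175} = 5813 \left(- \frac{1}{3536}\right) + \frac{18}{4175} = - \frac{5813}{3536} + \frac{18}{4175} = - \frac{24205627}{14762800}$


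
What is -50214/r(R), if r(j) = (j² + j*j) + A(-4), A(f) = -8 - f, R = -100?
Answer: -25107/9998 ≈ -2.5112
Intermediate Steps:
r(j) = -4 + 2*j² (r(j) = (j² + j*j) + (-8 - 1*(-4)) = (j² + j²) + (-8 + 4) = 2*j² - 4 = -4 + 2*j²)
-50214/r(R) = -50214/(-4 + 2*(-100)²) = -50214/(-4 + 2*10000) = -50214/(-4 + 20000) = -50214/19996 = -50214*1/19996 = -25107/9998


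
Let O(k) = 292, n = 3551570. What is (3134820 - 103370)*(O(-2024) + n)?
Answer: 10767292059900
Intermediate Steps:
(3134820 - 103370)*(O(-2024) + n) = (3134820 - 103370)*(292 + 3551570) = 3031450*3551862 = 10767292059900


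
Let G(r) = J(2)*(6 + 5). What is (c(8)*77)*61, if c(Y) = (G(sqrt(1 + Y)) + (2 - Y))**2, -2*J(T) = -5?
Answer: 8684753/4 ≈ 2.1712e+6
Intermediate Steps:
J(T) = 5/2 (J(T) = -1/2*(-5) = 5/2)
G(r) = 55/2 (G(r) = 5*(6 + 5)/2 = (5/2)*11 = 55/2)
c(Y) = (59/2 - Y)**2 (c(Y) = (55/2 + (2 - Y))**2 = (59/2 - Y)**2)
(c(8)*77)*61 = (((-59 + 2*8)**2/4)*77)*61 = (((-59 + 16)**2/4)*77)*61 = (((1/4)*(-43)**2)*77)*61 = (((1/4)*1849)*77)*61 = ((1849/4)*77)*61 = (142373/4)*61 = 8684753/4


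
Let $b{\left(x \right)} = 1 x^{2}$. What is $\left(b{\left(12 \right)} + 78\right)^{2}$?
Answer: $49284$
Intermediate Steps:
$b{\left(x \right)} = x^{2}$
$\left(b{\left(12 \right)} + 78\right)^{2} = \left(12^{2} + 78\right)^{2} = \left(144 + 78\right)^{2} = 222^{2} = 49284$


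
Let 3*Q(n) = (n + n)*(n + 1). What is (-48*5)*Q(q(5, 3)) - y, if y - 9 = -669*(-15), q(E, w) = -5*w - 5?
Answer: -70844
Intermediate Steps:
q(E, w) = -5 - 5*w
y = 10044 (y = 9 - 669*(-15) = 9 + 10035 = 10044)
Q(n) = 2*n*(1 + n)/3 (Q(n) = ((n + n)*(n + 1))/3 = ((2*n)*(1 + n))/3 = (2*n*(1 + n))/3 = 2*n*(1 + n)/3)
(-48*5)*Q(q(5, 3)) - y = (-48*5)*(2*(-5 - 5*3)*(1 + (-5 - 5*3))/3) - 1*10044 = (-8*30)*(2*(-5 - 15)*(1 + (-5 - 15))/3) - 10044 = -160*(-20)*(1 - 20) - 10044 = -160*(-20)*(-19) - 10044 = -240*760/3 - 10044 = -60800 - 10044 = -70844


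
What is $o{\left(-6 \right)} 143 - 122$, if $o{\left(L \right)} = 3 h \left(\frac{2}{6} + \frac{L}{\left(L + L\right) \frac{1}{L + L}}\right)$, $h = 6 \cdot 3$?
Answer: $-43880$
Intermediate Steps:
$h = 18$
$o{\left(L \right)} = 18 + 54 L$ ($o{\left(L \right)} = 3 \cdot 18 \left(\frac{2}{6} + \frac{L}{\left(L + L\right) \frac{1}{L + L}}\right) = 54 \left(2 \cdot \frac{1}{6} + \frac{L}{2 L \frac{1}{2 L}}\right) = 54 \left(\frac{1}{3} + \frac{L}{2 L \frac{1}{2 L}}\right) = 54 \left(\frac{1}{3} + \frac{L}{1}\right) = 54 \left(\frac{1}{3} + L 1\right) = 54 \left(\frac{1}{3} + L\right) = 18 + 54 L$)
$o{\left(-6 \right)} 143 - 122 = \left(18 + 54 \left(-6\right)\right) 143 - 122 = \left(18 - 324\right) 143 - 122 = \left(-306\right) 143 - 122 = -43758 - 122 = -43880$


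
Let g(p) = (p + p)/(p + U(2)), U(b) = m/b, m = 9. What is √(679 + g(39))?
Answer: √572547/29 ≈ 26.092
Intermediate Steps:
U(b) = 9/b
g(p) = 2*p/(9/2 + p) (g(p) = (p + p)/(p + 9/2) = (2*p)/(p + 9*(½)) = (2*p)/(p + 9/2) = (2*p)/(9/2 + p) = 2*p/(9/2 + p))
√(679 + g(39)) = √(679 + 4*39/(9 + 2*39)) = √(679 + 4*39/(9 + 78)) = √(679 + 4*39/87) = √(679 + 4*39*(1/87)) = √(679 + 52/29) = √(19743/29) = √572547/29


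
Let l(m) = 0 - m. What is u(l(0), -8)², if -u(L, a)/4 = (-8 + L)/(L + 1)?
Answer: 1024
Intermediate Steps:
l(m) = -m
u(L, a) = -4*(-8 + L)/(1 + L) (u(L, a) = -4*(-8 + L)/(L + 1) = -4*(-8 + L)/(1 + L))
u(l(0), -8)² = (4*(8 - (-1)*0)/(1 - 1*0))² = (4*(8 - 1*0)/(1 + 0))² = (4*(8 + 0)/1)² = (4*1*8)² = 32² = 1024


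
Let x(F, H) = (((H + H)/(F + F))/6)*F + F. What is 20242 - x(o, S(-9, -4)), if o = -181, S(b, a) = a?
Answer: 61271/3 ≈ 20424.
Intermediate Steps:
x(F, H) = F + H/6 (x(F, H) = (((2*H)/((2*F)))*(⅙))*F + F = (((2*H)*(1/(2*F)))*(⅙))*F + F = ((H/F)*(⅙))*F + F = (H/(6*F))*F + F = H/6 + F = F + H/6)
20242 - x(o, S(-9, -4)) = 20242 - (-181 + (⅙)*(-4)) = 20242 - (-181 - ⅔) = 20242 - 1*(-545/3) = 20242 + 545/3 = 61271/3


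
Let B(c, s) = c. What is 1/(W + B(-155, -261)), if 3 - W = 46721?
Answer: -1/46873 ≈ -2.1334e-5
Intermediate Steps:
W = -46718 (W = 3 - 1*46721 = 3 - 46721 = -46718)
1/(W + B(-155, -261)) = 1/(-46718 - 155) = 1/(-46873) = -1/46873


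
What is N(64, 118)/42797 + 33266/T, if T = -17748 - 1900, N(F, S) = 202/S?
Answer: -41997715335/24805825952 ≈ -1.6931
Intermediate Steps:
T = -19648
N(64, 118)/42797 + 33266/T = (202/118)/42797 + 33266/(-19648) = (202*(1/118))*(1/42797) + 33266*(-1/19648) = (101/59)*(1/42797) - 16633/9824 = 101/2525023 - 16633/9824 = -41997715335/24805825952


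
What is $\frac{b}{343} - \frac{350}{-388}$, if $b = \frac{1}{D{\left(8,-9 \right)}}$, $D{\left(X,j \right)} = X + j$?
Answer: $\frac{59831}{66542} \approx 0.89915$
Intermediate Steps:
$b = -1$ ($b = \frac{1}{8 - 9} = \frac{1}{-1} = -1$)
$\frac{b}{343} - \frac{350}{-388} = - \frac{1}{343} - \frac{350}{-388} = \left(-1\right) \frac{1}{343} - - \frac{175}{194} = - \frac{1}{343} + \frac{175}{194} = \frac{59831}{66542}$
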